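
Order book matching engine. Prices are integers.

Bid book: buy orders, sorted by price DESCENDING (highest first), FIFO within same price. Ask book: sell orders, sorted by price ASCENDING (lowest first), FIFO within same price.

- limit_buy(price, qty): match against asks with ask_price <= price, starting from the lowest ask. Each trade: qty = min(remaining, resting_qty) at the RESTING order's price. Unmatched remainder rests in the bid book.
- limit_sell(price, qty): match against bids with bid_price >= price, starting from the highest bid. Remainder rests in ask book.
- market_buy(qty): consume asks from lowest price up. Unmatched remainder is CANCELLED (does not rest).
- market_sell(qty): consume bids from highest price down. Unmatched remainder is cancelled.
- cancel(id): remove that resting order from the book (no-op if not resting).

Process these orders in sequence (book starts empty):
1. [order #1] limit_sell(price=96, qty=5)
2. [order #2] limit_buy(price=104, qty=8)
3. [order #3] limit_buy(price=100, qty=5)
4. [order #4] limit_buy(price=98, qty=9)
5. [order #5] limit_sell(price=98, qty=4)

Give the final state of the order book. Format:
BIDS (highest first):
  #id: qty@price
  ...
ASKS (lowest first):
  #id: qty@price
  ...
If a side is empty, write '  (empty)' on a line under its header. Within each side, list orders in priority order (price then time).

After op 1 [order #1] limit_sell(price=96, qty=5): fills=none; bids=[-] asks=[#1:5@96]
After op 2 [order #2] limit_buy(price=104, qty=8): fills=#2x#1:5@96; bids=[#2:3@104] asks=[-]
After op 3 [order #3] limit_buy(price=100, qty=5): fills=none; bids=[#2:3@104 #3:5@100] asks=[-]
After op 4 [order #4] limit_buy(price=98, qty=9): fills=none; bids=[#2:3@104 #3:5@100 #4:9@98] asks=[-]
After op 5 [order #5] limit_sell(price=98, qty=4): fills=#2x#5:3@104 #3x#5:1@100; bids=[#3:4@100 #4:9@98] asks=[-]

Answer: BIDS (highest first):
  #3: 4@100
  #4: 9@98
ASKS (lowest first):
  (empty)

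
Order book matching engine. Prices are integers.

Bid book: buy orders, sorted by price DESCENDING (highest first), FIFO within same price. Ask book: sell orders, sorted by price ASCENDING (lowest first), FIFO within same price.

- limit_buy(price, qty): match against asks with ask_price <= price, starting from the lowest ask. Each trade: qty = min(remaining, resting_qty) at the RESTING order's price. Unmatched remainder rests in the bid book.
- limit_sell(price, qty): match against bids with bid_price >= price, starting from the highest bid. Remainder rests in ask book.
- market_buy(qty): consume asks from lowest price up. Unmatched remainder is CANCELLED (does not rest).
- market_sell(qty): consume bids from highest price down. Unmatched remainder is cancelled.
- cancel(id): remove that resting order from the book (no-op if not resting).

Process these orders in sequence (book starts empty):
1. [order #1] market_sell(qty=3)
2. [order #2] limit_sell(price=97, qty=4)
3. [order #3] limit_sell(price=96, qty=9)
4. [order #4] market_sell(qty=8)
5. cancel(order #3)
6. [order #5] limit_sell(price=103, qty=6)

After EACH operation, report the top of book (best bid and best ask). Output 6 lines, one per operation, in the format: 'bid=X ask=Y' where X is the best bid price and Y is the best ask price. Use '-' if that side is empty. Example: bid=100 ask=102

After op 1 [order #1] market_sell(qty=3): fills=none; bids=[-] asks=[-]
After op 2 [order #2] limit_sell(price=97, qty=4): fills=none; bids=[-] asks=[#2:4@97]
After op 3 [order #3] limit_sell(price=96, qty=9): fills=none; bids=[-] asks=[#3:9@96 #2:4@97]
After op 4 [order #4] market_sell(qty=8): fills=none; bids=[-] asks=[#3:9@96 #2:4@97]
After op 5 cancel(order #3): fills=none; bids=[-] asks=[#2:4@97]
After op 6 [order #5] limit_sell(price=103, qty=6): fills=none; bids=[-] asks=[#2:4@97 #5:6@103]

Answer: bid=- ask=-
bid=- ask=97
bid=- ask=96
bid=- ask=96
bid=- ask=97
bid=- ask=97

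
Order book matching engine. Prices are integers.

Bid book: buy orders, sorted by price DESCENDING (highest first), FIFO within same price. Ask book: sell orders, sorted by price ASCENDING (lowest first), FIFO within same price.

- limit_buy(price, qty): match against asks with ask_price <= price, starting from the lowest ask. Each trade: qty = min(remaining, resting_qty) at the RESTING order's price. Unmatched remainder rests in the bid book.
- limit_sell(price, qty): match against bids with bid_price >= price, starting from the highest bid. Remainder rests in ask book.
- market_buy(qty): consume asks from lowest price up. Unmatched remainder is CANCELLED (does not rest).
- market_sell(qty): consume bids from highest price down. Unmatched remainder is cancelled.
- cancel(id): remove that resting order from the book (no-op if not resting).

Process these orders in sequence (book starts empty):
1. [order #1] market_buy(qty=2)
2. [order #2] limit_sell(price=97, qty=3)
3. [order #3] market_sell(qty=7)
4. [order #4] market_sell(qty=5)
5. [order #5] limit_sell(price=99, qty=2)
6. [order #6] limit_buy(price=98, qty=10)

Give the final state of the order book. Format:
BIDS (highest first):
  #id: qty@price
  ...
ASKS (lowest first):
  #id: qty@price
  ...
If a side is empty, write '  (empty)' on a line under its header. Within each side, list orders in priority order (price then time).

Answer: BIDS (highest first):
  #6: 7@98
ASKS (lowest first):
  #5: 2@99

Derivation:
After op 1 [order #1] market_buy(qty=2): fills=none; bids=[-] asks=[-]
After op 2 [order #2] limit_sell(price=97, qty=3): fills=none; bids=[-] asks=[#2:3@97]
After op 3 [order #3] market_sell(qty=7): fills=none; bids=[-] asks=[#2:3@97]
After op 4 [order #4] market_sell(qty=5): fills=none; bids=[-] asks=[#2:3@97]
After op 5 [order #5] limit_sell(price=99, qty=2): fills=none; bids=[-] asks=[#2:3@97 #5:2@99]
After op 6 [order #6] limit_buy(price=98, qty=10): fills=#6x#2:3@97; bids=[#6:7@98] asks=[#5:2@99]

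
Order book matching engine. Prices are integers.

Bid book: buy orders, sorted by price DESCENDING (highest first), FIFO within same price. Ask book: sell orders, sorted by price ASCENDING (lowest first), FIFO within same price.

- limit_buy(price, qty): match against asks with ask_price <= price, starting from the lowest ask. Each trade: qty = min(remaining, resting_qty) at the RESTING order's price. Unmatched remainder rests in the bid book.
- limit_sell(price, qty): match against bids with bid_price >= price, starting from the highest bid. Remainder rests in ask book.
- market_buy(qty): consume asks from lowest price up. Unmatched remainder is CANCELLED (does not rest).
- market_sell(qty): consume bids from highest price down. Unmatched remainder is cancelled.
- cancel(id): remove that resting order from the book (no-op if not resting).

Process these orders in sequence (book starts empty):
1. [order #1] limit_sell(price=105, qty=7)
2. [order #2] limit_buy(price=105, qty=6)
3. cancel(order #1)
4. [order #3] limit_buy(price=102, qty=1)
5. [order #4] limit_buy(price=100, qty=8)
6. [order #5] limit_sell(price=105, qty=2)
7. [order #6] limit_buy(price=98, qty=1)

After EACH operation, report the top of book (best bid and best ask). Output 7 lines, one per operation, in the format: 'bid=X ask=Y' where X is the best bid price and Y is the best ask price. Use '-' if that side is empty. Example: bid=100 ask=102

Answer: bid=- ask=105
bid=- ask=105
bid=- ask=-
bid=102 ask=-
bid=102 ask=-
bid=102 ask=105
bid=102 ask=105

Derivation:
After op 1 [order #1] limit_sell(price=105, qty=7): fills=none; bids=[-] asks=[#1:7@105]
After op 2 [order #2] limit_buy(price=105, qty=6): fills=#2x#1:6@105; bids=[-] asks=[#1:1@105]
After op 3 cancel(order #1): fills=none; bids=[-] asks=[-]
After op 4 [order #3] limit_buy(price=102, qty=1): fills=none; bids=[#3:1@102] asks=[-]
After op 5 [order #4] limit_buy(price=100, qty=8): fills=none; bids=[#3:1@102 #4:8@100] asks=[-]
After op 6 [order #5] limit_sell(price=105, qty=2): fills=none; bids=[#3:1@102 #4:8@100] asks=[#5:2@105]
After op 7 [order #6] limit_buy(price=98, qty=1): fills=none; bids=[#3:1@102 #4:8@100 #6:1@98] asks=[#5:2@105]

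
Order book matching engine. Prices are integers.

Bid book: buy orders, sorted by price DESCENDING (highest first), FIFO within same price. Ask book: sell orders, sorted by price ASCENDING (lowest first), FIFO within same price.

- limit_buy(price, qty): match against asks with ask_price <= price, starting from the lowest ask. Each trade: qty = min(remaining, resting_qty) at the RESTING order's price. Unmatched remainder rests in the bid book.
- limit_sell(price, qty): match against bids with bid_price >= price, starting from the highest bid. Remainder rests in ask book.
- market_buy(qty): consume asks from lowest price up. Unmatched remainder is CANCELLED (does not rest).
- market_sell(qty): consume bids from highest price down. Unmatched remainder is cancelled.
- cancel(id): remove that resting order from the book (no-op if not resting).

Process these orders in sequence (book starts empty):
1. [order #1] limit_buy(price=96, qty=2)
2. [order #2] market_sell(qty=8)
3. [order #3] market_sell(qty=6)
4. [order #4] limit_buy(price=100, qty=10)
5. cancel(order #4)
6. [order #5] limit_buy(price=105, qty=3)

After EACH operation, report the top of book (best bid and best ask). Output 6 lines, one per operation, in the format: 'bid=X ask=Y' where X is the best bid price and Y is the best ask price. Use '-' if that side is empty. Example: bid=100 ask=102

Answer: bid=96 ask=-
bid=- ask=-
bid=- ask=-
bid=100 ask=-
bid=- ask=-
bid=105 ask=-

Derivation:
After op 1 [order #1] limit_buy(price=96, qty=2): fills=none; bids=[#1:2@96] asks=[-]
After op 2 [order #2] market_sell(qty=8): fills=#1x#2:2@96; bids=[-] asks=[-]
After op 3 [order #3] market_sell(qty=6): fills=none; bids=[-] asks=[-]
After op 4 [order #4] limit_buy(price=100, qty=10): fills=none; bids=[#4:10@100] asks=[-]
After op 5 cancel(order #4): fills=none; bids=[-] asks=[-]
After op 6 [order #5] limit_buy(price=105, qty=3): fills=none; bids=[#5:3@105] asks=[-]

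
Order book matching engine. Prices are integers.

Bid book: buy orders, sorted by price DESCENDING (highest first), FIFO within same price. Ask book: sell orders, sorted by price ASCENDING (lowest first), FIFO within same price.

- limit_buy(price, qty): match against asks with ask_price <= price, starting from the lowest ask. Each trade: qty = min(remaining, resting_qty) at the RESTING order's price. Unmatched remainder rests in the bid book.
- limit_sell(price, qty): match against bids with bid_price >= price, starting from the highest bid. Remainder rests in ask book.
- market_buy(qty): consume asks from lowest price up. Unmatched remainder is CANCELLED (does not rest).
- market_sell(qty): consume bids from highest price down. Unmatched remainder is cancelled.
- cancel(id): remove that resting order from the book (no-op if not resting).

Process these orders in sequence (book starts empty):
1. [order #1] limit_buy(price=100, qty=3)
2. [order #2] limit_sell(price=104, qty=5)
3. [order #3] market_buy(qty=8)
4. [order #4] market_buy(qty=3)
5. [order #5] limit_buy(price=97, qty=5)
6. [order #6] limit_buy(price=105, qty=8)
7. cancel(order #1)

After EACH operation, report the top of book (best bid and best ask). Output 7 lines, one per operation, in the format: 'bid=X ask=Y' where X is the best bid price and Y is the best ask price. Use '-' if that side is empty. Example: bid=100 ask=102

Answer: bid=100 ask=-
bid=100 ask=104
bid=100 ask=-
bid=100 ask=-
bid=100 ask=-
bid=105 ask=-
bid=105 ask=-

Derivation:
After op 1 [order #1] limit_buy(price=100, qty=3): fills=none; bids=[#1:3@100] asks=[-]
After op 2 [order #2] limit_sell(price=104, qty=5): fills=none; bids=[#1:3@100] asks=[#2:5@104]
After op 3 [order #3] market_buy(qty=8): fills=#3x#2:5@104; bids=[#1:3@100] asks=[-]
After op 4 [order #4] market_buy(qty=3): fills=none; bids=[#1:3@100] asks=[-]
After op 5 [order #5] limit_buy(price=97, qty=5): fills=none; bids=[#1:3@100 #5:5@97] asks=[-]
After op 6 [order #6] limit_buy(price=105, qty=8): fills=none; bids=[#6:8@105 #1:3@100 #5:5@97] asks=[-]
After op 7 cancel(order #1): fills=none; bids=[#6:8@105 #5:5@97] asks=[-]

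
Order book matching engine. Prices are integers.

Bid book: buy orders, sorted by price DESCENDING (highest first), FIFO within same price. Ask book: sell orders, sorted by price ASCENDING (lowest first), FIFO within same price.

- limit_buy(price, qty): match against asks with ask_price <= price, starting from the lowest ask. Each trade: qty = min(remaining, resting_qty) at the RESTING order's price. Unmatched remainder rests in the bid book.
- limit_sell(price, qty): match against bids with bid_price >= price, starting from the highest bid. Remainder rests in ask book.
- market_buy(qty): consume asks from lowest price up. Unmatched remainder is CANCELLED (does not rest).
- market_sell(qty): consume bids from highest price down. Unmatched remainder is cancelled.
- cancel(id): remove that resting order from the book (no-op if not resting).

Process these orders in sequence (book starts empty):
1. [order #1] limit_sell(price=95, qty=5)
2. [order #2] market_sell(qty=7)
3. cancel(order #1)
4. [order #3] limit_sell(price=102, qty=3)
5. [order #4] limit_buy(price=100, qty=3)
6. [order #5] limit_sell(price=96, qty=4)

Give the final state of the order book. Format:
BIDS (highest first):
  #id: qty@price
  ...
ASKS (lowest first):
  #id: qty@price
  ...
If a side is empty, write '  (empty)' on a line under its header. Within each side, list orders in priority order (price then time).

Answer: BIDS (highest first):
  (empty)
ASKS (lowest first):
  #5: 1@96
  #3: 3@102

Derivation:
After op 1 [order #1] limit_sell(price=95, qty=5): fills=none; bids=[-] asks=[#1:5@95]
After op 2 [order #2] market_sell(qty=7): fills=none; bids=[-] asks=[#1:5@95]
After op 3 cancel(order #1): fills=none; bids=[-] asks=[-]
After op 4 [order #3] limit_sell(price=102, qty=3): fills=none; bids=[-] asks=[#3:3@102]
After op 5 [order #4] limit_buy(price=100, qty=3): fills=none; bids=[#4:3@100] asks=[#3:3@102]
After op 6 [order #5] limit_sell(price=96, qty=4): fills=#4x#5:3@100; bids=[-] asks=[#5:1@96 #3:3@102]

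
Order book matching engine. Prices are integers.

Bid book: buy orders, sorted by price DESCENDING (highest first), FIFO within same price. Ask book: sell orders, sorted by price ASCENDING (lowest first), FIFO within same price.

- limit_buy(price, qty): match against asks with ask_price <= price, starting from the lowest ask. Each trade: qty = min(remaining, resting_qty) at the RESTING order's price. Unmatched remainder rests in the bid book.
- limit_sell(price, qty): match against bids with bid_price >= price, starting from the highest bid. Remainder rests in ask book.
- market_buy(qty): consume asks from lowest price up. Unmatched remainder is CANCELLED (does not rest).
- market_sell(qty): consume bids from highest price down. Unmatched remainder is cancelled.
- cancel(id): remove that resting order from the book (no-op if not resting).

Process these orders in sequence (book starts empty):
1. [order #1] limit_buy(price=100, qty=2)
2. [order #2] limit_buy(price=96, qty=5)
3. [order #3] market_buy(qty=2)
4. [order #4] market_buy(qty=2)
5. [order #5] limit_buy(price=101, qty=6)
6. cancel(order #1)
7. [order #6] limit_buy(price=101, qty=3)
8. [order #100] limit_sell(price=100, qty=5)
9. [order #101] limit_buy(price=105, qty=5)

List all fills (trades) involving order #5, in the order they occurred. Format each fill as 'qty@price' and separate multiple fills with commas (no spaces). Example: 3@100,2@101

After op 1 [order #1] limit_buy(price=100, qty=2): fills=none; bids=[#1:2@100] asks=[-]
After op 2 [order #2] limit_buy(price=96, qty=5): fills=none; bids=[#1:2@100 #2:5@96] asks=[-]
After op 3 [order #3] market_buy(qty=2): fills=none; bids=[#1:2@100 #2:5@96] asks=[-]
After op 4 [order #4] market_buy(qty=2): fills=none; bids=[#1:2@100 #2:5@96] asks=[-]
After op 5 [order #5] limit_buy(price=101, qty=6): fills=none; bids=[#5:6@101 #1:2@100 #2:5@96] asks=[-]
After op 6 cancel(order #1): fills=none; bids=[#5:6@101 #2:5@96] asks=[-]
After op 7 [order #6] limit_buy(price=101, qty=3): fills=none; bids=[#5:6@101 #6:3@101 #2:5@96] asks=[-]
After op 8 [order #100] limit_sell(price=100, qty=5): fills=#5x#100:5@101; bids=[#5:1@101 #6:3@101 #2:5@96] asks=[-]
After op 9 [order #101] limit_buy(price=105, qty=5): fills=none; bids=[#101:5@105 #5:1@101 #6:3@101 #2:5@96] asks=[-]

Answer: 5@101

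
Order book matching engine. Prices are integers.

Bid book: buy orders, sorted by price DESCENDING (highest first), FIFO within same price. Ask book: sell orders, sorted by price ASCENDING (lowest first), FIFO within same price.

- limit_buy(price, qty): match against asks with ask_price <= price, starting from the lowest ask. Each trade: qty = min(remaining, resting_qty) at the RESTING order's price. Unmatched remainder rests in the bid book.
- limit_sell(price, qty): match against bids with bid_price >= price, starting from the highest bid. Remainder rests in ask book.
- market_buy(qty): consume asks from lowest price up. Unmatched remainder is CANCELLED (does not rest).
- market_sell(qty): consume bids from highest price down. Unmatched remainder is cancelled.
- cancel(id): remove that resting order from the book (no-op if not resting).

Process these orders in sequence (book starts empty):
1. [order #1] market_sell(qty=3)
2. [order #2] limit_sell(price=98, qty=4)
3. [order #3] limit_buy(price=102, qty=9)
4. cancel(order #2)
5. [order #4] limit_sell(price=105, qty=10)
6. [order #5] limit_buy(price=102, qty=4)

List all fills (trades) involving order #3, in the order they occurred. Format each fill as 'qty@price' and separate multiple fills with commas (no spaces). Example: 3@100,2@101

Answer: 4@98

Derivation:
After op 1 [order #1] market_sell(qty=3): fills=none; bids=[-] asks=[-]
After op 2 [order #2] limit_sell(price=98, qty=4): fills=none; bids=[-] asks=[#2:4@98]
After op 3 [order #3] limit_buy(price=102, qty=9): fills=#3x#2:4@98; bids=[#3:5@102] asks=[-]
After op 4 cancel(order #2): fills=none; bids=[#3:5@102] asks=[-]
After op 5 [order #4] limit_sell(price=105, qty=10): fills=none; bids=[#3:5@102] asks=[#4:10@105]
After op 6 [order #5] limit_buy(price=102, qty=4): fills=none; bids=[#3:5@102 #5:4@102] asks=[#4:10@105]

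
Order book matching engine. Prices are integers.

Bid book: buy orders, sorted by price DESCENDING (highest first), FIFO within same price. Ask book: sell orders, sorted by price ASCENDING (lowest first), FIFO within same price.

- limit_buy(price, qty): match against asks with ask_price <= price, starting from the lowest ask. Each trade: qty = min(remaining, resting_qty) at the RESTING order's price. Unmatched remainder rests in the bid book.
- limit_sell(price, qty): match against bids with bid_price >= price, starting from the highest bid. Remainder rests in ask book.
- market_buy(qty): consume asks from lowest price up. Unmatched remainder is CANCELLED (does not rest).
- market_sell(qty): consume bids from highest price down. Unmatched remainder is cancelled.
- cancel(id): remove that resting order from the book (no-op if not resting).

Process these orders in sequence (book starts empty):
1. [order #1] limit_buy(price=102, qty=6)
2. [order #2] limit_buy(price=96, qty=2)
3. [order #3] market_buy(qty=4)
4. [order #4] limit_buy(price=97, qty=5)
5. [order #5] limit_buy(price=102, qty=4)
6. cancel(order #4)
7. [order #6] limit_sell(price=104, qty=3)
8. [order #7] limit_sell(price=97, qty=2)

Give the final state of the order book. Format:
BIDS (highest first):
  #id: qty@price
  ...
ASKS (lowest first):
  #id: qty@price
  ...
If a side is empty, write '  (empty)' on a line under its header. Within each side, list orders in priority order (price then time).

Answer: BIDS (highest first):
  #1: 4@102
  #5: 4@102
  #2: 2@96
ASKS (lowest first):
  #6: 3@104

Derivation:
After op 1 [order #1] limit_buy(price=102, qty=6): fills=none; bids=[#1:6@102] asks=[-]
After op 2 [order #2] limit_buy(price=96, qty=2): fills=none; bids=[#1:6@102 #2:2@96] asks=[-]
After op 3 [order #3] market_buy(qty=4): fills=none; bids=[#1:6@102 #2:2@96] asks=[-]
After op 4 [order #4] limit_buy(price=97, qty=5): fills=none; bids=[#1:6@102 #4:5@97 #2:2@96] asks=[-]
After op 5 [order #5] limit_buy(price=102, qty=4): fills=none; bids=[#1:6@102 #5:4@102 #4:5@97 #2:2@96] asks=[-]
After op 6 cancel(order #4): fills=none; bids=[#1:6@102 #5:4@102 #2:2@96] asks=[-]
After op 7 [order #6] limit_sell(price=104, qty=3): fills=none; bids=[#1:6@102 #5:4@102 #2:2@96] asks=[#6:3@104]
After op 8 [order #7] limit_sell(price=97, qty=2): fills=#1x#7:2@102; bids=[#1:4@102 #5:4@102 #2:2@96] asks=[#6:3@104]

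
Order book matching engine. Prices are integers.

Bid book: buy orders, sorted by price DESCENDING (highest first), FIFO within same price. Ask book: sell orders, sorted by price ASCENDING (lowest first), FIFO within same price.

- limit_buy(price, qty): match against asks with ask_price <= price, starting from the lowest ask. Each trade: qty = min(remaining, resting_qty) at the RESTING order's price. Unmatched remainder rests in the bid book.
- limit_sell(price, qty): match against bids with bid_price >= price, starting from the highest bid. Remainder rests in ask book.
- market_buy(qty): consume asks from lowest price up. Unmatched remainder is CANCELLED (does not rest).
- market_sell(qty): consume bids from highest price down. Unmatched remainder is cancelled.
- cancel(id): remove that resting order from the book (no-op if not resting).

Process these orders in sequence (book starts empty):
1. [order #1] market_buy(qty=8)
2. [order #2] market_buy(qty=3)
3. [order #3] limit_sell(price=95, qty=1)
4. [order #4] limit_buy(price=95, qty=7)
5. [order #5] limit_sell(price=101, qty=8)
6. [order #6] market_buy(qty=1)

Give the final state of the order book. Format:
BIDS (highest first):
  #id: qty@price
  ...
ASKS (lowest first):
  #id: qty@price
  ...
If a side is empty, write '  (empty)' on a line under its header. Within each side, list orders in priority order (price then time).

Answer: BIDS (highest first):
  #4: 6@95
ASKS (lowest first):
  #5: 7@101

Derivation:
After op 1 [order #1] market_buy(qty=8): fills=none; bids=[-] asks=[-]
After op 2 [order #2] market_buy(qty=3): fills=none; bids=[-] asks=[-]
After op 3 [order #3] limit_sell(price=95, qty=1): fills=none; bids=[-] asks=[#3:1@95]
After op 4 [order #4] limit_buy(price=95, qty=7): fills=#4x#3:1@95; bids=[#4:6@95] asks=[-]
After op 5 [order #5] limit_sell(price=101, qty=8): fills=none; bids=[#4:6@95] asks=[#5:8@101]
After op 6 [order #6] market_buy(qty=1): fills=#6x#5:1@101; bids=[#4:6@95] asks=[#5:7@101]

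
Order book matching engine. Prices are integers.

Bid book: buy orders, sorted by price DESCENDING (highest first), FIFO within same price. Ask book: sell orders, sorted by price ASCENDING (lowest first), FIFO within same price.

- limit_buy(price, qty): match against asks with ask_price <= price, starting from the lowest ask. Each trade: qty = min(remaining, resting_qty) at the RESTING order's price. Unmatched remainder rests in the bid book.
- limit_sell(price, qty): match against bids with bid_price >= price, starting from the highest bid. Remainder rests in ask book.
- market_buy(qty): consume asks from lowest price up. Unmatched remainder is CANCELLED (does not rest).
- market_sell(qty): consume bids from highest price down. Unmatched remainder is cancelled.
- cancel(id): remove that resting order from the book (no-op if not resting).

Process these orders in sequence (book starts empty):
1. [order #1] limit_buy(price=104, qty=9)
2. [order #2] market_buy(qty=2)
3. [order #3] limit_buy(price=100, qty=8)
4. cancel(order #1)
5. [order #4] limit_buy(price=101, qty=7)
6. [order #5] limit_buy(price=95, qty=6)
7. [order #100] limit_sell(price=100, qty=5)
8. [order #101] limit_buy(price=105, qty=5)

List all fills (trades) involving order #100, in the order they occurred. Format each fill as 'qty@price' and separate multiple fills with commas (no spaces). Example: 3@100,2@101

Answer: 5@101

Derivation:
After op 1 [order #1] limit_buy(price=104, qty=9): fills=none; bids=[#1:9@104] asks=[-]
After op 2 [order #2] market_buy(qty=2): fills=none; bids=[#1:9@104] asks=[-]
After op 3 [order #3] limit_buy(price=100, qty=8): fills=none; bids=[#1:9@104 #3:8@100] asks=[-]
After op 4 cancel(order #1): fills=none; bids=[#3:8@100] asks=[-]
After op 5 [order #4] limit_buy(price=101, qty=7): fills=none; bids=[#4:7@101 #3:8@100] asks=[-]
After op 6 [order #5] limit_buy(price=95, qty=6): fills=none; bids=[#4:7@101 #3:8@100 #5:6@95] asks=[-]
After op 7 [order #100] limit_sell(price=100, qty=5): fills=#4x#100:5@101; bids=[#4:2@101 #3:8@100 #5:6@95] asks=[-]
After op 8 [order #101] limit_buy(price=105, qty=5): fills=none; bids=[#101:5@105 #4:2@101 #3:8@100 #5:6@95] asks=[-]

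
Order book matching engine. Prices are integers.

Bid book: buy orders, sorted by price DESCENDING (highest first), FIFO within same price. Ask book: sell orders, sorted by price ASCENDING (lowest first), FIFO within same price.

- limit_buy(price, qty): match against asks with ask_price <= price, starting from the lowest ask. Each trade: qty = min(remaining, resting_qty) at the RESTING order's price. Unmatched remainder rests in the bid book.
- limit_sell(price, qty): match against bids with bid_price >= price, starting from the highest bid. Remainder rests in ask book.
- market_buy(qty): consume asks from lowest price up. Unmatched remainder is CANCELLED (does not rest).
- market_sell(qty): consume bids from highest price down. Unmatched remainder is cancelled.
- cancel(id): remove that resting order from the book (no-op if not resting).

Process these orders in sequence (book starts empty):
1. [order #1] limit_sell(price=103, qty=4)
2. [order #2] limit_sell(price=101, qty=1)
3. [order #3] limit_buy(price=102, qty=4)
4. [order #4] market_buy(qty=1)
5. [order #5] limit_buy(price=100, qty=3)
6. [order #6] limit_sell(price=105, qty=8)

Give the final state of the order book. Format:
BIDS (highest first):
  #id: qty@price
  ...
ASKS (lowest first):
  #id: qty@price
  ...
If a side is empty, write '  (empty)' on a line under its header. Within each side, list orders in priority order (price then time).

Answer: BIDS (highest first):
  #3: 3@102
  #5: 3@100
ASKS (lowest first):
  #1: 3@103
  #6: 8@105

Derivation:
After op 1 [order #1] limit_sell(price=103, qty=4): fills=none; bids=[-] asks=[#1:4@103]
After op 2 [order #2] limit_sell(price=101, qty=1): fills=none; bids=[-] asks=[#2:1@101 #1:4@103]
After op 3 [order #3] limit_buy(price=102, qty=4): fills=#3x#2:1@101; bids=[#3:3@102] asks=[#1:4@103]
After op 4 [order #4] market_buy(qty=1): fills=#4x#1:1@103; bids=[#3:3@102] asks=[#1:3@103]
After op 5 [order #5] limit_buy(price=100, qty=3): fills=none; bids=[#3:3@102 #5:3@100] asks=[#1:3@103]
After op 6 [order #6] limit_sell(price=105, qty=8): fills=none; bids=[#3:3@102 #5:3@100] asks=[#1:3@103 #6:8@105]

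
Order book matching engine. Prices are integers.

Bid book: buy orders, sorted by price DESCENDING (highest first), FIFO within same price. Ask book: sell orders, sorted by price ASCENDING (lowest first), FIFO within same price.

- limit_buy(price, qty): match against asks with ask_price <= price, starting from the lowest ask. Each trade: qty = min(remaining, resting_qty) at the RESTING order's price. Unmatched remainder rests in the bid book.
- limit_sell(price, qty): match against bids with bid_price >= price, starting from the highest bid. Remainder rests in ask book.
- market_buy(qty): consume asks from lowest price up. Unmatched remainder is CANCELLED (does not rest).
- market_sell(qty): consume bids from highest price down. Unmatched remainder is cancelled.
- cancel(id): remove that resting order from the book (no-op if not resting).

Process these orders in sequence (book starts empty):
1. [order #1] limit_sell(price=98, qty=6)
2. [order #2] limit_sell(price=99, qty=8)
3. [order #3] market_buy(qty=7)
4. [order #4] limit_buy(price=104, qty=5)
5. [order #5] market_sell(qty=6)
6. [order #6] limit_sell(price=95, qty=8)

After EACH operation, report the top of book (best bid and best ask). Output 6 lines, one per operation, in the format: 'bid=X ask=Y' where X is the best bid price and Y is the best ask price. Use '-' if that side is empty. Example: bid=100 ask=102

After op 1 [order #1] limit_sell(price=98, qty=6): fills=none; bids=[-] asks=[#1:6@98]
After op 2 [order #2] limit_sell(price=99, qty=8): fills=none; bids=[-] asks=[#1:6@98 #2:8@99]
After op 3 [order #3] market_buy(qty=7): fills=#3x#1:6@98 #3x#2:1@99; bids=[-] asks=[#2:7@99]
After op 4 [order #4] limit_buy(price=104, qty=5): fills=#4x#2:5@99; bids=[-] asks=[#2:2@99]
After op 5 [order #5] market_sell(qty=6): fills=none; bids=[-] asks=[#2:2@99]
After op 6 [order #6] limit_sell(price=95, qty=8): fills=none; bids=[-] asks=[#6:8@95 #2:2@99]

Answer: bid=- ask=98
bid=- ask=98
bid=- ask=99
bid=- ask=99
bid=- ask=99
bid=- ask=95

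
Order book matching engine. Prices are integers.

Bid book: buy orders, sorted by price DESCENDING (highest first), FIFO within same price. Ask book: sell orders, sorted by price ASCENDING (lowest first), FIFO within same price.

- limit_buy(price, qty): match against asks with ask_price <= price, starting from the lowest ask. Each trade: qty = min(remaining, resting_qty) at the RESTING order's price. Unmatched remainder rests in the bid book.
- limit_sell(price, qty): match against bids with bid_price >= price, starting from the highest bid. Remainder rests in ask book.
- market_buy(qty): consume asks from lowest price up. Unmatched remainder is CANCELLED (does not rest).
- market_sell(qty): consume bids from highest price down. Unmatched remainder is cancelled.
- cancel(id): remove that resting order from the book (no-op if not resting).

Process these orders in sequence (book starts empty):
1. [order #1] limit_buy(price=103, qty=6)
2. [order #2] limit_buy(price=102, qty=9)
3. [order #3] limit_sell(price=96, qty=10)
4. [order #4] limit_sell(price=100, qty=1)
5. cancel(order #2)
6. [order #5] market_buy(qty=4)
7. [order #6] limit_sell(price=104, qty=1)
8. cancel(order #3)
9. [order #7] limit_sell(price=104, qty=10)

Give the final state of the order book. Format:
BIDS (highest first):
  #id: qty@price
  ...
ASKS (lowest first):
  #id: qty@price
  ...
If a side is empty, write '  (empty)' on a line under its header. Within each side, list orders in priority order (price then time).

After op 1 [order #1] limit_buy(price=103, qty=6): fills=none; bids=[#1:6@103] asks=[-]
After op 2 [order #2] limit_buy(price=102, qty=9): fills=none; bids=[#1:6@103 #2:9@102] asks=[-]
After op 3 [order #3] limit_sell(price=96, qty=10): fills=#1x#3:6@103 #2x#3:4@102; bids=[#2:5@102] asks=[-]
After op 4 [order #4] limit_sell(price=100, qty=1): fills=#2x#4:1@102; bids=[#2:4@102] asks=[-]
After op 5 cancel(order #2): fills=none; bids=[-] asks=[-]
After op 6 [order #5] market_buy(qty=4): fills=none; bids=[-] asks=[-]
After op 7 [order #6] limit_sell(price=104, qty=1): fills=none; bids=[-] asks=[#6:1@104]
After op 8 cancel(order #3): fills=none; bids=[-] asks=[#6:1@104]
After op 9 [order #7] limit_sell(price=104, qty=10): fills=none; bids=[-] asks=[#6:1@104 #7:10@104]

Answer: BIDS (highest first):
  (empty)
ASKS (lowest first):
  #6: 1@104
  #7: 10@104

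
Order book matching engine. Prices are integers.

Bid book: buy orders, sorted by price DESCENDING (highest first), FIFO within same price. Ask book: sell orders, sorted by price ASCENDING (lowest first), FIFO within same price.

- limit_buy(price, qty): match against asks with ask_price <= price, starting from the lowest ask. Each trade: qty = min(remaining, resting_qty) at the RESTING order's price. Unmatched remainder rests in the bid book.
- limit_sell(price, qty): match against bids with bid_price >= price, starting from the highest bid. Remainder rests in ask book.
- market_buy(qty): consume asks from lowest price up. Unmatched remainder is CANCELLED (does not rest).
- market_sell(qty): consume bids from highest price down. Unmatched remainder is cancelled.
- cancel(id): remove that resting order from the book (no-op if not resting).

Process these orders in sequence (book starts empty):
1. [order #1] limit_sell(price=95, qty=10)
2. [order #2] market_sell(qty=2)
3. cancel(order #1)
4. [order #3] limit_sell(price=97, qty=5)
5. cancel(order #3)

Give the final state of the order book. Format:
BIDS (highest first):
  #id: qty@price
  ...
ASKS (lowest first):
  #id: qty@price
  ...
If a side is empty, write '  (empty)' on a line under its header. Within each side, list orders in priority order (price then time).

Answer: BIDS (highest first):
  (empty)
ASKS (lowest first):
  (empty)

Derivation:
After op 1 [order #1] limit_sell(price=95, qty=10): fills=none; bids=[-] asks=[#1:10@95]
After op 2 [order #2] market_sell(qty=2): fills=none; bids=[-] asks=[#1:10@95]
After op 3 cancel(order #1): fills=none; bids=[-] asks=[-]
After op 4 [order #3] limit_sell(price=97, qty=5): fills=none; bids=[-] asks=[#3:5@97]
After op 5 cancel(order #3): fills=none; bids=[-] asks=[-]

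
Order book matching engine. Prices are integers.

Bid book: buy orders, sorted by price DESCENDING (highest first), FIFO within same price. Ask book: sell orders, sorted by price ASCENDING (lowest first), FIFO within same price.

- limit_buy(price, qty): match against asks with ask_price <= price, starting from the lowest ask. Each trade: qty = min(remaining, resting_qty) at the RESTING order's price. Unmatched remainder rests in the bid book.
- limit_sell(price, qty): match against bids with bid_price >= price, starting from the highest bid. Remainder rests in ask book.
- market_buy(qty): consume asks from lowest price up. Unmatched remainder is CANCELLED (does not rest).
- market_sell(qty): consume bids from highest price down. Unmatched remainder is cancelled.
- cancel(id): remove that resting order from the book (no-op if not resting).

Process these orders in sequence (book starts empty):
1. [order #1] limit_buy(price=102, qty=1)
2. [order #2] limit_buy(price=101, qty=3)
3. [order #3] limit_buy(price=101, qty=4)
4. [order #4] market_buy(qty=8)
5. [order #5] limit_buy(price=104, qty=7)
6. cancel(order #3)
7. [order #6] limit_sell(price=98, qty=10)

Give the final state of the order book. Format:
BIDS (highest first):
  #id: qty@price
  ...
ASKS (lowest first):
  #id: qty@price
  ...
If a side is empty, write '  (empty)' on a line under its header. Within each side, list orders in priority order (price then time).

Answer: BIDS (highest first):
  #2: 1@101
ASKS (lowest first):
  (empty)

Derivation:
After op 1 [order #1] limit_buy(price=102, qty=1): fills=none; bids=[#1:1@102] asks=[-]
After op 2 [order #2] limit_buy(price=101, qty=3): fills=none; bids=[#1:1@102 #2:3@101] asks=[-]
After op 3 [order #3] limit_buy(price=101, qty=4): fills=none; bids=[#1:1@102 #2:3@101 #3:4@101] asks=[-]
After op 4 [order #4] market_buy(qty=8): fills=none; bids=[#1:1@102 #2:3@101 #3:4@101] asks=[-]
After op 5 [order #5] limit_buy(price=104, qty=7): fills=none; bids=[#5:7@104 #1:1@102 #2:3@101 #3:4@101] asks=[-]
After op 6 cancel(order #3): fills=none; bids=[#5:7@104 #1:1@102 #2:3@101] asks=[-]
After op 7 [order #6] limit_sell(price=98, qty=10): fills=#5x#6:7@104 #1x#6:1@102 #2x#6:2@101; bids=[#2:1@101] asks=[-]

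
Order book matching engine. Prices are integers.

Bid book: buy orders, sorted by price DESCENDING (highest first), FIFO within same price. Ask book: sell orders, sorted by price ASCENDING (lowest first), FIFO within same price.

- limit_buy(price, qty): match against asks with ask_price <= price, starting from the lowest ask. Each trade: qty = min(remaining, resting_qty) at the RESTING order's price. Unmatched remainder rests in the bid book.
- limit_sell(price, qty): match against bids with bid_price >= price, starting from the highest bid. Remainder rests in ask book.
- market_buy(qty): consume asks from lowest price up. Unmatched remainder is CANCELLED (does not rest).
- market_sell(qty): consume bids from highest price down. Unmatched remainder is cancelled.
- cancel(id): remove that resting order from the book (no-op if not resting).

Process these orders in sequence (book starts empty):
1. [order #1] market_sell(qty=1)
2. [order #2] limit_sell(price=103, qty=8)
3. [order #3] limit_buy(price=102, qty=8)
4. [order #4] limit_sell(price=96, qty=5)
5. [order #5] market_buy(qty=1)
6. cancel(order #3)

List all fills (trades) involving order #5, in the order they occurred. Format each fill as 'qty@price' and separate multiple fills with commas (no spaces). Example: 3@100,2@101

After op 1 [order #1] market_sell(qty=1): fills=none; bids=[-] asks=[-]
After op 2 [order #2] limit_sell(price=103, qty=8): fills=none; bids=[-] asks=[#2:8@103]
After op 3 [order #3] limit_buy(price=102, qty=8): fills=none; bids=[#3:8@102] asks=[#2:8@103]
After op 4 [order #4] limit_sell(price=96, qty=5): fills=#3x#4:5@102; bids=[#3:3@102] asks=[#2:8@103]
After op 5 [order #5] market_buy(qty=1): fills=#5x#2:1@103; bids=[#3:3@102] asks=[#2:7@103]
After op 6 cancel(order #3): fills=none; bids=[-] asks=[#2:7@103]

Answer: 1@103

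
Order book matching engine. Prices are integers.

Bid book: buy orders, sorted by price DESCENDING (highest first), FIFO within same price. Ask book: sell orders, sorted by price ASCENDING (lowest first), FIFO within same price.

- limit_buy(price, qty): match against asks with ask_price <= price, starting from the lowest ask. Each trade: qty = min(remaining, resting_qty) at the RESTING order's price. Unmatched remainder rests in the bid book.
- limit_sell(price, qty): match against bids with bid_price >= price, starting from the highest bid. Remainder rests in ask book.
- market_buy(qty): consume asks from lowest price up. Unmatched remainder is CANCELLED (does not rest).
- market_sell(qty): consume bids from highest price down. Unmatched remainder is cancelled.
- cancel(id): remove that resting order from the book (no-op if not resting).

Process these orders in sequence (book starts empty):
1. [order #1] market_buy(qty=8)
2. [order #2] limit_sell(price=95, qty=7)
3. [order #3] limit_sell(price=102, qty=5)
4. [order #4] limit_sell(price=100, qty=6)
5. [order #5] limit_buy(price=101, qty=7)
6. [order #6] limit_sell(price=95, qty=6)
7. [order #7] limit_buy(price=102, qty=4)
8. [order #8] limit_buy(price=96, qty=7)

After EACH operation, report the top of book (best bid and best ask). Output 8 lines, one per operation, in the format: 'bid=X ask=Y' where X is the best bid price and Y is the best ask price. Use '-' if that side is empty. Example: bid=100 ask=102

Answer: bid=- ask=-
bid=- ask=95
bid=- ask=95
bid=- ask=95
bid=- ask=100
bid=- ask=95
bid=- ask=95
bid=96 ask=100

Derivation:
After op 1 [order #1] market_buy(qty=8): fills=none; bids=[-] asks=[-]
After op 2 [order #2] limit_sell(price=95, qty=7): fills=none; bids=[-] asks=[#2:7@95]
After op 3 [order #3] limit_sell(price=102, qty=5): fills=none; bids=[-] asks=[#2:7@95 #3:5@102]
After op 4 [order #4] limit_sell(price=100, qty=6): fills=none; bids=[-] asks=[#2:7@95 #4:6@100 #3:5@102]
After op 5 [order #5] limit_buy(price=101, qty=7): fills=#5x#2:7@95; bids=[-] asks=[#4:6@100 #3:5@102]
After op 6 [order #6] limit_sell(price=95, qty=6): fills=none; bids=[-] asks=[#6:6@95 #4:6@100 #3:5@102]
After op 7 [order #7] limit_buy(price=102, qty=4): fills=#7x#6:4@95; bids=[-] asks=[#6:2@95 #4:6@100 #3:5@102]
After op 8 [order #8] limit_buy(price=96, qty=7): fills=#8x#6:2@95; bids=[#8:5@96] asks=[#4:6@100 #3:5@102]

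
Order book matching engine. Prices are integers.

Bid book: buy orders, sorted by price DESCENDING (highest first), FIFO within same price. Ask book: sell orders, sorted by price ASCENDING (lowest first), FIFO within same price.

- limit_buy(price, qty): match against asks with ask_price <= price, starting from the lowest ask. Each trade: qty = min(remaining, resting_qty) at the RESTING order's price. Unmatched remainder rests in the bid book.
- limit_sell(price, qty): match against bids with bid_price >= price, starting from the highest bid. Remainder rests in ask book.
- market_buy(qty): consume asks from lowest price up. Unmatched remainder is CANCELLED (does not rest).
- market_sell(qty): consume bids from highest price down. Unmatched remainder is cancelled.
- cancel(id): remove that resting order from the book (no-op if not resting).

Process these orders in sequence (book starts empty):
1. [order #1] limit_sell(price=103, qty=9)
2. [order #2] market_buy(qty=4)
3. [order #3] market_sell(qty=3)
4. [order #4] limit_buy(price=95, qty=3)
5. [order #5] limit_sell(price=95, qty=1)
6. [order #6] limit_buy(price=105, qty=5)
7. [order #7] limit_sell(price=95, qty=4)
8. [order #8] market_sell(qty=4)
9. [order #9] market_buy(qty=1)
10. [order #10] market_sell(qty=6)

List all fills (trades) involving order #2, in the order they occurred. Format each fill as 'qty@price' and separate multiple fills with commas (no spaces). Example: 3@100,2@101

After op 1 [order #1] limit_sell(price=103, qty=9): fills=none; bids=[-] asks=[#1:9@103]
After op 2 [order #2] market_buy(qty=4): fills=#2x#1:4@103; bids=[-] asks=[#1:5@103]
After op 3 [order #3] market_sell(qty=3): fills=none; bids=[-] asks=[#1:5@103]
After op 4 [order #4] limit_buy(price=95, qty=3): fills=none; bids=[#4:3@95] asks=[#1:5@103]
After op 5 [order #5] limit_sell(price=95, qty=1): fills=#4x#5:1@95; bids=[#4:2@95] asks=[#1:5@103]
After op 6 [order #6] limit_buy(price=105, qty=5): fills=#6x#1:5@103; bids=[#4:2@95] asks=[-]
After op 7 [order #7] limit_sell(price=95, qty=4): fills=#4x#7:2@95; bids=[-] asks=[#7:2@95]
After op 8 [order #8] market_sell(qty=4): fills=none; bids=[-] asks=[#7:2@95]
After op 9 [order #9] market_buy(qty=1): fills=#9x#7:1@95; bids=[-] asks=[#7:1@95]
After op 10 [order #10] market_sell(qty=6): fills=none; bids=[-] asks=[#7:1@95]

Answer: 4@103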